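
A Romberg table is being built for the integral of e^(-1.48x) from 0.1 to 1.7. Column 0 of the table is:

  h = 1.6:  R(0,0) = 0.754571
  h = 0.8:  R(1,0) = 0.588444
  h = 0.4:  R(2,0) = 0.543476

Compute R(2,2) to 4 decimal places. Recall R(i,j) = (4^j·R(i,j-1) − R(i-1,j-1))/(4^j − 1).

0.5282

Richardson extrapolation on the trapezoidal column (denominator 4−1=3):
R(1,1) = 0.588444 + (0.588444 − 0.754571)/3 = 0.533068
R(2,1) = (4·0.543476 − 0.588444) / 3 = 0.528487
R(2,2) = (16·0.528487 − 0.533068) / 15 = 0.528182
(Column j=1 coincides with Simpson's rule on the same nodes.)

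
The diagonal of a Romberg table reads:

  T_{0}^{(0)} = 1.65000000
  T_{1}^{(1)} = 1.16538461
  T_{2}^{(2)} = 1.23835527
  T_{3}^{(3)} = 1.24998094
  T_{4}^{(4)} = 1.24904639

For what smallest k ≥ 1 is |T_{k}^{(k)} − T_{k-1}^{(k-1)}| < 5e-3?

k = 4

|T_{1}^{(1)} − T_{0}^{(0)}| = 0.48461539 ≥ 5e-3
|T_{2}^{(2)} − T_{1}^{(1)}| = 0.07297066 ≥ 5e-3
|T_{3}^{(3)} − T_{2}^{(2)}| = 0.01162567 ≥ 5e-3
|T_{4}^{(4)} − T_{3}^{(3)}| = 0.00093455 < 5e-3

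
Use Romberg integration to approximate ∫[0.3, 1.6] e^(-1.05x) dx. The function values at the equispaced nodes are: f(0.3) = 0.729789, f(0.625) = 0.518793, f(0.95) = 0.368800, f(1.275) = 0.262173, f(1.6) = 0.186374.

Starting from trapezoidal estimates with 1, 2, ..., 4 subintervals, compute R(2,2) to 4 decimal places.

0.5175

R(0,0) (trapezoid, 1 panel, h=1.3000): 0.595506
R(1,0) (trapezoid, 2 panels, h=0.6500): 0.537473
R(2,0) (trapezoid, 4 panels, h=0.3250): 0.522550
R(1,1) = 0.537473 + (0.537473 − 0.595506)/3 = 0.518129
R(2,1) = 0.522550 + (0.522550 − 0.537473)/3 = 0.517576
R(2,2) = 0.517576 + (0.517576 − 0.518129)/15 = 0.517539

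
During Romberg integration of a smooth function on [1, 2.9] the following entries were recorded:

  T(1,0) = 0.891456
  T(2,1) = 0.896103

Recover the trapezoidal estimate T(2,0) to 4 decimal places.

From T(2,1) = (4·T(2,0) − T(1,0))/3, solve for T(2,0):
4·T(2,0) = 3·0.896103 + 0.891456 = 3.579765
T(2,0) = 0.894941

0.8949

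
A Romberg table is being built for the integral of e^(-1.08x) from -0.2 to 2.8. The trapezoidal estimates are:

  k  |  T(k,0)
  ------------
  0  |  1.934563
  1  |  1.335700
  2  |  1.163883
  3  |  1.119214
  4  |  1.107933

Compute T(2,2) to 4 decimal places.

Richardson extrapolation on the trapezoidal column (denominator 4−1=3):
T(1,1) = 1.335700 + (1.335700 − 1.934563)/3 = 1.136079
T(2,1) = (4·1.163883 − 1.335700) / 3 = 1.106611
T(2,2) = 1.106611 + (1.106611 − 1.136079)/15 = 1.104646

1.1046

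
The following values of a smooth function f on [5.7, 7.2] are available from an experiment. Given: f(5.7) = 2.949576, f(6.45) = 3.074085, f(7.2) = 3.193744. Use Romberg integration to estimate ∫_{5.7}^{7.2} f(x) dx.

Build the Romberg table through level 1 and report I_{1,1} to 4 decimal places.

4.6099

I_{0,0} (trapezoid, 1 panel, h=1.5000): 4.607490
I_{1,0} (trapezoid, 2 panels, h=0.7500): 4.609309
I_{1,1} = 4.609309 + (4.609309 − 4.607490)/3 = 4.609915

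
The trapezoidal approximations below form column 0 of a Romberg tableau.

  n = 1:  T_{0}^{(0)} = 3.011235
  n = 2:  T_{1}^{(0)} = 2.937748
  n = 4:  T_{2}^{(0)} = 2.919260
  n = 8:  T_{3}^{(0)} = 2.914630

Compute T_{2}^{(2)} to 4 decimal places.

2.9131

T_{1}^{(1)} = 2.937748 + (2.937748 − 3.011235)/3 = 2.913252
T_{2}^{(1)} = 2.919260 + (2.919260 − 2.937748)/3 = 2.913097
T_{2}^{(2)} = (16·2.913097 − 2.913252) / 15 = 2.913087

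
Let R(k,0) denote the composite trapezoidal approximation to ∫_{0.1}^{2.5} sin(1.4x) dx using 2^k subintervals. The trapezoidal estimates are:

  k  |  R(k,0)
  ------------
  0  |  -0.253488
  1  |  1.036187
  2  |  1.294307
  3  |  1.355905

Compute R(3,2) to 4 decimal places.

1.3762

Richardson extrapolation on the trapezoidal column (denominator 4−1=3):
R(2,1) = 1.294307 + (1.294307 − 1.036187)/3 = 1.380347
R(3,1) = 1.355905 + (1.355905 − 1.294307)/3 = 1.376438
R(3,2) = (16·1.376438 − 1.380347) / 15 = 1.376177
(Column j=1 coincides with Simpson's rule on the same nodes.)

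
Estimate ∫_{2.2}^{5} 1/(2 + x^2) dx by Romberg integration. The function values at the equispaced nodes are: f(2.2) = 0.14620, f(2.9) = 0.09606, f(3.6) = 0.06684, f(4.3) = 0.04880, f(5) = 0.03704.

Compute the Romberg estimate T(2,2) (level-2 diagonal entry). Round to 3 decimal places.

0.209

T(0,0) (trapezoid, 1 panel, h=2.8000): 0.25654
T(1,0) (trapezoid, 2 panels, h=1.4000): 0.22184
T(2,0) (trapezoid, 4 panels, h=0.7000): 0.21232
T(1,1) = 0.22184 + (0.22184 − 0.25654)/3 = 0.21027
T(2,1) = 0.21232 + (0.21232 − 0.22184)/3 = 0.20915
T(2,2) = 0.20915 + (0.20915 − 0.21027)/15 = 0.20908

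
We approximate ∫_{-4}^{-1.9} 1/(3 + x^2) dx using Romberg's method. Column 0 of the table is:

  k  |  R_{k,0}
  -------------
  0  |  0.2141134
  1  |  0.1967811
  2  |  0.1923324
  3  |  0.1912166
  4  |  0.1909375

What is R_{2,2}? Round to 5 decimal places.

Richardson extrapolation on the trapezoidal column (denominator 4−1=3):
R_{1,1} = (4·0.1967811 − 0.2141134) / 3 = 0.1910037
R_{2,1} = (4·0.1923324 − 0.1967811) / 3 = 0.1908495
R_{2,2} = 0.1908495 + (0.1908495 − 0.1910037)/15 = 0.1908392

0.19084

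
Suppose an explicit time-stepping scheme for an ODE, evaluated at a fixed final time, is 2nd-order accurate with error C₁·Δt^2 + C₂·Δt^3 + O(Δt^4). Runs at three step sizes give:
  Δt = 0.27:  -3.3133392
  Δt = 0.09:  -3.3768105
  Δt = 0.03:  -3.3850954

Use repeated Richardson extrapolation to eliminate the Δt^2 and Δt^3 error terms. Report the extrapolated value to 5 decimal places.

First eliminate the Δt^2 term (factor 3^2 = 9):
  B₁ = (9·(-3.3768105) − (-3.3133392))/8 = -3.3847444
  B₂ = (9·(-3.3850954) − (-3.3768105))/8 = -3.3861310
Then eliminate the Δt^3 term (factor 3^3 = 27):
  (27·(-3.3861310) − (-3.3847444))/26 = -3.3861843

-3.38618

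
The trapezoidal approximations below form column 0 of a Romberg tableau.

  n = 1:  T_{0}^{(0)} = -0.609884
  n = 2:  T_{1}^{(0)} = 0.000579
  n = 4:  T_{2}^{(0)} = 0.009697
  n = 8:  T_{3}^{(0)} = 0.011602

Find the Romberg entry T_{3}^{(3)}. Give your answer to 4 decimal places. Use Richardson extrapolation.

Richardson extrapolation on the trapezoidal column (denominator 4−1=3):
T_{1}^{(1)} = (4·0.000579 − (-0.609884)) / 3 = 0.204067
T_{2}^{(1)} = (4·0.009697 − 0.000579) / 3 = 0.012736
T_{3}^{(1)} = 0.011602 + (0.011602 − 0.009697)/3 = 0.012237
T_{2}^{(2)} = 0.012736 + (0.012736 − 0.204067)/15 = -0.000019
T_{3}^{(2)} = (16·0.012237 − 0.012736) / 15 = 0.012204
T_{3}^{(3)} = 0.012204 + (0.012204 − (-0.000019))/63 = 0.012398

0.0124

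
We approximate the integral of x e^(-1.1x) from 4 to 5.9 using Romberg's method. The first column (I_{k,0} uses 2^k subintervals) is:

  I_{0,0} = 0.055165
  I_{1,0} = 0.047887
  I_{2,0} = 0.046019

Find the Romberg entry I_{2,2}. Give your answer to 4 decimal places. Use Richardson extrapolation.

Richardson extrapolation on the trapezoidal column (denominator 4−1=3):
I_{1,1} = 0.047887 + (0.047887 − 0.055165)/3 = 0.045461
I_{2,1} = 0.046019 + (0.046019 − 0.047887)/3 = 0.045396
I_{2,2} = (16·0.045396 − 0.045461) / 15 = 0.045392
(Column j=1 coincides with Simpson's rule on the same nodes.)

0.0454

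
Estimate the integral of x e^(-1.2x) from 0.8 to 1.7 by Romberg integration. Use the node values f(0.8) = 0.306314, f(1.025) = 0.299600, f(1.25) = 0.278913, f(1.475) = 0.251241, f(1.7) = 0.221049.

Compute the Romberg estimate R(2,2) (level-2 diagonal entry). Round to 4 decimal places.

R(0,0) (trapezoid, 1 panel, h=0.9000): 0.237313
R(1,0) (trapezoid, 2 panels, h=0.4500): 0.244168
R(2,0) (trapezoid, 4 panels, h=0.2250): 0.246023
R(1,1) = 0.244168 + (0.244168 − 0.237313)/3 = 0.246453
R(2,1) = 0.246023 + (0.246023 − 0.244168)/3 = 0.246641
R(2,2) = 0.246641 + (0.246641 − 0.246453)/15 = 0.246654

0.2467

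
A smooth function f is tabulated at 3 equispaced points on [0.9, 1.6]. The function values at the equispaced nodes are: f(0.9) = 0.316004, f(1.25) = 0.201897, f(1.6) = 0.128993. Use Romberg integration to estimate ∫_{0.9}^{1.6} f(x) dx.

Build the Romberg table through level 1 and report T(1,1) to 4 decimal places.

T(0,0) (trapezoid, 1 panel, h=0.7000): 0.155749
T(1,0) (trapezoid, 2 panels, h=0.3500): 0.148538
T(1,1) = 0.148538 + (0.148538 − 0.155749)/3 = 0.146134

0.1461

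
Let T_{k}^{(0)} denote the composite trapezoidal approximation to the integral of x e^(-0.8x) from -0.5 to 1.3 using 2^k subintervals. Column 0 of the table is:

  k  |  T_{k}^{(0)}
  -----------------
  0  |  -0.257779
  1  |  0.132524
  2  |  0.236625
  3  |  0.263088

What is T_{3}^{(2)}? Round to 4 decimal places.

Richardson extrapolation on the trapezoidal column (denominator 4−1=3):
T_{2}^{(1)} = (4·0.236625 − 0.132524) / 3 = 0.271325
T_{3}^{(1)} = (4·0.263088 − 0.236625) / 3 = 0.271909
T_{3}^{(2)} = 0.271909 + (0.271909 − 0.271325)/15 = 0.271948

0.2719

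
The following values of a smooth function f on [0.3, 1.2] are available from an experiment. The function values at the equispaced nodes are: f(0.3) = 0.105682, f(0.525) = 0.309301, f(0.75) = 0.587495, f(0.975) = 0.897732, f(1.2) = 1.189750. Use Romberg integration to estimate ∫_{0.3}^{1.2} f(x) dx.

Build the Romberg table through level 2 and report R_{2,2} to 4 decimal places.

R_{0,0} (trapezoid, 1 panel, h=0.9000): 0.582944
R_{1,0} (trapezoid, 2 panels, h=0.4500): 0.555845
R_{2,0} (trapezoid, 4 panels, h=0.2250): 0.549505
R_{1,1} = 0.555845 + (0.555845 − 0.582944)/3 = 0.546812
R_{2,1} = 0.549505 + (0.549505 − 0.555845)/3 = 0.547392
R_{2,2} = 0.547392 + (0.547392 − 0.546812)/15 = 0.547431

0.5474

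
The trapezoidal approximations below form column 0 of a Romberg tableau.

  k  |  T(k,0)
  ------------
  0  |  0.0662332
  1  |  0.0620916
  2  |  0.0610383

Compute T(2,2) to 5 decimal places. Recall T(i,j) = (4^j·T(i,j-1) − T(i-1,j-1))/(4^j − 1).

Richardson extrapolation on the trapezoidal column (denominator 4−1=3):
T(1,1) = 0.0620916 + (0.0620916 − 0.0662332)/3 = 0.0607111
T(2,1) = (4·0.0610383 − 0.0620916) / 3 = 0.0606872
T(2,2) = 0.0606872 + (0.0606872 − 0.0607111)/15 = 0.0606856

0.06069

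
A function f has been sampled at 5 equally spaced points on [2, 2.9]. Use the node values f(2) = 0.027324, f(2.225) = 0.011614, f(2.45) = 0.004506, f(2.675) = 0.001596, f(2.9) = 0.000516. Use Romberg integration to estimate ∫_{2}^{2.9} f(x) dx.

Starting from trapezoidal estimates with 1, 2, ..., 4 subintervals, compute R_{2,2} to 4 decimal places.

0.0067

R_{0,0} (trapezoid, 1 panel, h=0.9000): 0.012528
R_{1,0} (trapezoid, 2 panels, h=0.4500): 0.008292
R_{2,0} (trapezoid, 4 panels, h=0.2250): 0.007118
R_{1,1} = 0.008292 + (0.008292 − 0.012528)/3 = 0.006880
R_{2,1} = 0.007118 + (0.007118 − 0.008292)/3 = 0.006727
R_{2,2} = 0.006727 + (0.006727 − 0.006880)/15 = 0.006717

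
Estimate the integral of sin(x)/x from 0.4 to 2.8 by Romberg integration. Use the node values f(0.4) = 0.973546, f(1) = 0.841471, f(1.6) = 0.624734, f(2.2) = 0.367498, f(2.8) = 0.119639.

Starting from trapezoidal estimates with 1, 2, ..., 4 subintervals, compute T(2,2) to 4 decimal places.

1.4356

T(0,0) (trapezoid, 1 panel, h=2.4000): 1.311822
T(1,0) (trapezoid, 2 panels, h=1.2000): 1.405592
T(2,0) (trapezoid, 4 panels, h=0.6000): 1.428177
T(1,1) = 1.405592 + (1.405592 − 1.311822)/3 = 1.436849
T(2,1) = 1.428177 + (1.428177 − 1.405592)/3 = 1.435705
T(2,2) = 1.435705 + (1.435705 − 1.436849)/15 = 1.435629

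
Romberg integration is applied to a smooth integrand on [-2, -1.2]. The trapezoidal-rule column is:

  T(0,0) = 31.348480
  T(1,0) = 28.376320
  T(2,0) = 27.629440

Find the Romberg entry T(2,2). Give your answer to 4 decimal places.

Richardson extrapolation on the trapezoidal column (denominator 4−1=3):
T(1,1) = (4·28.376320 − 31.348480) / 3 = 27.385600
T(2,1) = (4·27.629440 − 28.376320) / 3 = 27.380480
T(2,2) = 27.380480 + (27.380480 − 27.385600)/15 = 27.380139

27.3801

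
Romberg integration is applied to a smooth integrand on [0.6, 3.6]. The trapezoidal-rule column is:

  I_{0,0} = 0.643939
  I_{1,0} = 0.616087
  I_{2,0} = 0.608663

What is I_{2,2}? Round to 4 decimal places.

0.6061

Richardson extrapolation on the trapezoidal column (denominator 4−1=3):
I_{1,1} = 0.616087 + (0.616087 − 0.643939)/3 = 0.606803
I_{2,1} = 0.608663 + (0.608663 − 0.616087)/3 = 0.606188
I_{2,2} = (16·0.606188 − 0.606803) / 15 = 0.606147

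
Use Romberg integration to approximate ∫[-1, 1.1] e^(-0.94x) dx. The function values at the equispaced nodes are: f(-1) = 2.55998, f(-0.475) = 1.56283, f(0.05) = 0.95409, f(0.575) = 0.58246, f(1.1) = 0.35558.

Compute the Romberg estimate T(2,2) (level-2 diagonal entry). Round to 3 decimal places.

2.345

T(0,0) (trapezoid, 1 panel, h=2.1000): 3.06134
T(1,0) (trapezoid, 2 panels, h=1.0500): 2.53246
T(2,0) (trapezoid, 4 panels, h=0.5250): 2.39251
T(1,1) = 2.53246 + (2.53246 − 3.06134)/3 = 2.35617
T(2,1) = 2.39251 + (2.39251 − 2.53246)/3 = 2.34586
T(2,2) = 2.34586 + (2.34586 − 2.35617)/15 = 2.34517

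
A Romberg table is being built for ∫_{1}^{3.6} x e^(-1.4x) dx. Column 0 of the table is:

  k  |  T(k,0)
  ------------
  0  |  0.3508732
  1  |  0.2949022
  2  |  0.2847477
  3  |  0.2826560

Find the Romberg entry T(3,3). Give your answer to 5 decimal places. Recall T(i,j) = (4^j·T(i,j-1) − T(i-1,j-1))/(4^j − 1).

0.28200

T(1,1) = (4·0.2949022 − 0.3508732) / 3 = 0.2762452
T(2,1) = 0.2847477 + (0.2847477 − 0.2949022)/3 = 0.2813629
T(3,1) = 0.2826560 + (0.2826560 − 0.2847477)/3 = 0.2819588
T(2,2) = (16·0.2813629 − 0.2762452) / 15 = 0.2817041
T(3,2) = (16·0.2819588 − 0.2813629) / 15 = 0.2819985
T(3,3) = 0.2819985 + (0.2819985 − 0.2817041)/63 = 0.2820032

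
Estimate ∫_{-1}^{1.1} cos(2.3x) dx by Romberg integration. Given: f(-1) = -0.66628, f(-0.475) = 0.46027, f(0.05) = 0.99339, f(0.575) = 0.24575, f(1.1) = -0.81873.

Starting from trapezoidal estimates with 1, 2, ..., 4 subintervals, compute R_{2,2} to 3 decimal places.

0.563

R_{0,0} (trapezoid, 1 panel, h=2.1000): -1.55926
R_{1,0} (trapezoid, 2 panels, h=1.0500): 0.26343
R_{2,0} (trapezoid, 4 panels, h=0.5250): 0.50238
R_{1,1} = 0.26343 + (0.26343 − (-1.55926))/3 = 0.87099
R_{2,1} = 0.50238 + (0.50238 − 0.26343)/3 = 0.58203
R_{2,2} = 0.58203 + (0.58203 − 0.87099)/15 = 0.56277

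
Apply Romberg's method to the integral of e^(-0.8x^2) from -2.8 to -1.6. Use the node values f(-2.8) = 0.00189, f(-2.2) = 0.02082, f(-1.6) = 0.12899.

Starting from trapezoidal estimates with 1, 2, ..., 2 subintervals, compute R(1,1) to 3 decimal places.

R(0,0) (trapezoid, 1 panel, h=1.2000): 0.07853
R(1,0) (trapezoid, 2 panels, h=0.6000): 0.05176
R(1,1) = 0.05176 + (0.05176 − 0.07853)/3 = 0.04284

0.043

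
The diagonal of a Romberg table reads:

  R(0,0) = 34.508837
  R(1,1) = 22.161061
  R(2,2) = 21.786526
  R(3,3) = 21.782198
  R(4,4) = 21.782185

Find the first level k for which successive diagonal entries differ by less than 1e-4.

|R(1,1) − R(0,0)| = 12.347776 ≥ 1e-4
|R(2,2) − R(1,1)| = 0.374535 ≥ 1e-4
|R(3,3) − R(2,2)| = 0.004328 ≥ 1e-4
|R(4,4) − R(3,3)| = 0.000013 < 1e-4

k = 4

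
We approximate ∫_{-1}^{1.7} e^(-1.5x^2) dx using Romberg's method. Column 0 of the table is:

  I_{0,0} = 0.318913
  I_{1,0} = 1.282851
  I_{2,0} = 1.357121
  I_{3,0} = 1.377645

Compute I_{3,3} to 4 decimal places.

1.3849

Richardson extrapolation on the trapezoidal column (denominator 4−1=3):
I_{1,1} = (4·1.282851 − 0.318913) / 3 = 1.604164
I_{2,1} = 1.357121 + (1.357121 − 1.282851)/3 = 1.381878
I_{3,1} = 1.377645 + (1.377645 − 1.357121)/3 = 1.384486
I_{2,2} = (16·1.381878 − 1.604164) / 15 = 1.367059
I_{3,2} = (16·1.384486 − 1.381878) / 15 = 1.384660
I_{3,3} = (64·1.384660 − 1.367059) / 63 = 1.384939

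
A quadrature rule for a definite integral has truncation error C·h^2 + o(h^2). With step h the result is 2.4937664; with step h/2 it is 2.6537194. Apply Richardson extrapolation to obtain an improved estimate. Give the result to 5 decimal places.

The leading error scales as h^2; refining by a factor of 2 reduces it by 2^2 = 4.
Extrapolated value = (4·A(h/2) − A(h)) / (4 − 1)
= (4·2.6537194 − 2.4937664) / 3
= 8.1211112 / 3 = 2.7070371

2.70704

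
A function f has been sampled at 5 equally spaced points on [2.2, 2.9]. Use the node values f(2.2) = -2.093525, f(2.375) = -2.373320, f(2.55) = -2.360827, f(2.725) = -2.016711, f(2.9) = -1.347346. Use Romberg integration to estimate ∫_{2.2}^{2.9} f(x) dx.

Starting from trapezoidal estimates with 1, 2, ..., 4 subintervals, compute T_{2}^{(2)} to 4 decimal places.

-1.5003

T_{0}^{(0)} (trapezoid, 1 panel, h=0.7000): -1.204305
T_{1}^{(0)} (trapezoid, 2 panels, h=0.3500): -1.428442
T_{2}^{(0)} (trapezoid, 4 panels, h=0.1750): -1.482476
T_{1}^{(1)} = -1.428442 + (-1.428442 − (-1.204305))/3 = -1.503154
T_{2}^{(1)} = -1.482476 + (-1.482476 − (-1.428442))/3 = -1.500487
T_{2}^{(2)} = -1.500487 + (-1.500487 − (-1.503154))/15 = -1.500309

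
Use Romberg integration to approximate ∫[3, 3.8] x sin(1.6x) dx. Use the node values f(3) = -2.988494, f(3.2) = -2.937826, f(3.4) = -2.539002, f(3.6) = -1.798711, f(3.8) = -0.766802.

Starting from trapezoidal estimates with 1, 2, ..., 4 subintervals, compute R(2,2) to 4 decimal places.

R(0,0) (trapezoid, 1 panel, h=0.8000): -1.502118
R(1,0) (trapezoid, 2 panels, h=0.4000): -1.766660
R(2,0) (trapezoid, 4 panels, h=0.2000): -1.830637
R(1,1) = -1.766660 + (-1.766660 − (-1.502118))/3 = -1.854841
R(2,1) = -1.830637 + (-1.830637 − (-1.766660))/3 = -1.851963
R(2,2) = -1.851963 + (-1.851963 − (-1.854841))/15 = -1.851771

-1.8518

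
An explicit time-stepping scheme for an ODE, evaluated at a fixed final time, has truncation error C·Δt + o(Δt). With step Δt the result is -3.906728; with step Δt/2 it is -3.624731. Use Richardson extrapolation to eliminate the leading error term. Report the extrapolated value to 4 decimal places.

The leading error scales as Δt; refining by a factor of 2 reduces it by 2^1 = 2.
Extrapolated value = (2·A(Δt/2) − A(Δt)) / (2 − 1)
= (2·(-3.624731) − (-3.906728)) / 1
= -3.342734 / 1 = -3.342734

-3.3427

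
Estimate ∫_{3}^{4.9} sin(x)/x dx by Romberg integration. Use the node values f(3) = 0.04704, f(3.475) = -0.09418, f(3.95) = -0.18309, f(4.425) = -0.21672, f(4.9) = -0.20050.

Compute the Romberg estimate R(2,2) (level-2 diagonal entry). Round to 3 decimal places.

-0.279

R(0,0) (trapezoid, 1 panel, h=1.9000): -0.14579
R(1,0) (trapezoid, 2 panels, h=0.9500): -0.24683
R(2,0) (trapezoid, 4 panels, h=0.4750): -0.27109
R(1,1) = -0.24683 + (-0.24683 − (-0.14579))/3 = -0.28051
R(2,1) = -0.27109 + (-0.27109 − (-0.24683))/3 = -0.27918
R(2,2) = -0.27918 + (-0.27918 − (-0.28051))/15 = -0.27909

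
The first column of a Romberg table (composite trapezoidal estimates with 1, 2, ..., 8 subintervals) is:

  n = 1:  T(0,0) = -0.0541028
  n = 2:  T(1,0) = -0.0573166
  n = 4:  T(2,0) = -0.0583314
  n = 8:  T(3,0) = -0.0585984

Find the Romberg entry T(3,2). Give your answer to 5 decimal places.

-0.05869

Richardson extrapolation on the trapezoidal column (denominator 4−1=3):
T(2,1) = -0.0583314 + (-0.0583314 − (-0.0573166))/3 = -0.0586697
T(3,1) = (4·(-0.0585984) − (-0.0583314)) / 3 = -0.0586874
T(3,2) = (16·(-0.0586874) − (-0.0586697)) / 15 = -0.0586886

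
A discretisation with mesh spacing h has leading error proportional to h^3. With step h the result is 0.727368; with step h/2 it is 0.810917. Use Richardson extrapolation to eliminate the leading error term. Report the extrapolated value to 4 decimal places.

The leading error scales as h^3; refining by a factor of 2 reduces it by 2^3 = 8.
Extrapolated value = (8·A(h/2) − A(h)) / (8 − 1)
= (8·0.810917 − 0.727368) / 7
= 5.759968 / 7 = 0.822853

0.8229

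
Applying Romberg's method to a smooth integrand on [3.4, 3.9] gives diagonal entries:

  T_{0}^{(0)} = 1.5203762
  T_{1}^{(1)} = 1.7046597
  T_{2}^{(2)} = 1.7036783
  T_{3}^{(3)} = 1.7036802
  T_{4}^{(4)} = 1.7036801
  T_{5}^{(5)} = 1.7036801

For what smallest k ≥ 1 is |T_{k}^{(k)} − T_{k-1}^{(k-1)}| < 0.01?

|T_{1}^{(1)} − T_{0}^{(0)}| = 0.1842835 ≥ 0.01
|T_{2}^{(2)} − T_{1}^{(1)}| = 0.0009814 < 0.01

k = 2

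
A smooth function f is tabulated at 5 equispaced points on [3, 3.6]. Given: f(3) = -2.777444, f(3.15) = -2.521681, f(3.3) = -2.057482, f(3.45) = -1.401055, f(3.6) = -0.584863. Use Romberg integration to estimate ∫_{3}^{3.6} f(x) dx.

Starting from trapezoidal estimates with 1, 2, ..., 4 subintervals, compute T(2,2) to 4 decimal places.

-1.1584

T(0,0) (trapezoid, 1 panel, h=0.6000): -1.008692
T(1,0) (trapezoid, 2 panels, h=0.3000): -1.121591
T(2,0) (trapezoid, 4 panels, h=0.1500): -1.149206
T(1,1) = -1.121591 + (-1.121591 − (-1.008692))/3 = -1.159224
T(2,1) = -1.149206 + (-1.149206 − (-1.121591))/3 = -1.158411
T(2,2) = -1.158411 + (-1.158411 − (-1.159224))/15 = -1.158357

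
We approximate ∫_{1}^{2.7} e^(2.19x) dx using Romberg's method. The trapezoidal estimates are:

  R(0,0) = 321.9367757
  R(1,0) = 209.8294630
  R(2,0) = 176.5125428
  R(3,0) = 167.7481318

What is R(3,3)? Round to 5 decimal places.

Richardson extrapolation on the trapezoidal column (denominator 4−1=3):
R(1,1) = (4·209.8294630 − 321.9367757) / 3 = 172.4603588
R(2,1) = (4·176.5125428 − 209.8294630) / 3 = 165.4069027
R(3,1) = (4·167.7481318 − 176.5125428) / 3 = 164.8266615
R(2,2) = (16·165.4069027 − 172.4603588) / 15 = 164.9366723
R(3,2) = 164.8266615 + (164.8266615 − 165.4069027)/15 = 164.7879788
R(3,3) = (64·164.7879788 − 164.9366723) / 63 = 164.7856186

164.78562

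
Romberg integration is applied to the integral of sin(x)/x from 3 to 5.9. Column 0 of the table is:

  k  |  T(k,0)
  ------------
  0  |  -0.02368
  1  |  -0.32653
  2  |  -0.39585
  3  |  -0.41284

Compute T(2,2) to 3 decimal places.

T(1,1) = (4·(-0.32653) − (-0.02368)) / 3 = -0.42748
T(2,1) = (4·(-0.39585) − (-0.32653)) / 3 = -0.41896
T(2,2) = -0.41896 + (-0.41896 − (-0.42748))/15 = -0.41839
(Column j=1 coincides with Simpson's rule on the same nodes.)

-0.418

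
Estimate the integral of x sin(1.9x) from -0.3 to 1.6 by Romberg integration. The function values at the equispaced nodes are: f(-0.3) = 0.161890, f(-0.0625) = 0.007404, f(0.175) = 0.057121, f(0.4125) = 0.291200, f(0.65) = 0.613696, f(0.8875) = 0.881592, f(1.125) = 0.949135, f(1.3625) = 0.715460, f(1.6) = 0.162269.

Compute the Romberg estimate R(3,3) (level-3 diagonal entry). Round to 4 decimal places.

0.8824

R(0,0) (trapezoid, 1 panel, h=1.9000): 0.307951
R(1,0) (trapezoid, 2 panels, h=0.9500): 0.736987
R(2,0) (trapezoid, 4 panels, h=0.4750): 0.846465
R(3,0) (trapezoid, 8 panels, h=0.2375): 0.873451
R(1,1) = 0.736987 + (0.736987 − 0.307951)/3 = 0.879999
R(2,1) = 0.846465 + (0.846465 − 0.736987)/3 = 0.882958
R(3,1) = 0.873451 + (0.873451 − 0.846465)/3 = 0.882446
R(2,2) = 0.882958 + (0.882958 − 0.879999)/15 = 0.883155
R(3,2) = 0.882446 + (0.882446 − 0.882958)/15 = 0.882412
R(3,3) = 0.882412 + (0.882412 − 0.883155)/63 = 0.882400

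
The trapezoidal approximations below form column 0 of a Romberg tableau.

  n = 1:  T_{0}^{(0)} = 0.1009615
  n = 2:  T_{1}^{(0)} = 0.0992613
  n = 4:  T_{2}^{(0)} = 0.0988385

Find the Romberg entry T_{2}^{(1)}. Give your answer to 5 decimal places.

Richardson extrapolation on the trapezoidal column (denominator 4−1=3):
T_{2}^{(1)} = 0.0988385 + (0.0988385 − 0.0992613)/3 = 0.0986976

0.09870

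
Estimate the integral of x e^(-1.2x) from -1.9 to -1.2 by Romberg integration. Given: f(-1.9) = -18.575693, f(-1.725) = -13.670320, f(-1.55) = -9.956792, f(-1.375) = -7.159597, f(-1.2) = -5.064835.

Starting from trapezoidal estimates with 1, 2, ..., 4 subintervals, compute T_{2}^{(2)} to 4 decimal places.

T_{0}^{(0)} (trapezoid, 1 panel, h=0.7000): -8.274185
T_{1}^{(0)} (trapezoid, 2 panels, h=0.3500): -7.621970
T_{2}^{(0)} (trapezoid, 4 panels, h=0.1750): -7.456220
T_{1}^{(1)} = -7.621970 + (-7.621970 − (-8.274185))/3 = -7.404565
T_{2}^{(1)} = -7.456220 + (-7.456220 − (-7.621970))/3 = -7.400970
T_{2}^{(2)} = -7.400970 + (-7.400970 − (-7.404565))/15 = -7.400730

-7.4007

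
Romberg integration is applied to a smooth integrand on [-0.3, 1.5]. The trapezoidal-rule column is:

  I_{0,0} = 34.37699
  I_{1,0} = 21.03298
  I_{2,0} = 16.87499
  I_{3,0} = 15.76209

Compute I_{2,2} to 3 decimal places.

I_{1,1} = 21.03298 + (21.03298 − 34.37699)/3 = 16.58498
I_{2,1} = 16.87499 + (16.87499 − 21.03298)/3 = 15.48899
I_{2,2} = 15.48899 + (15.48899 − 16.58498)/15 = 15.41592

15.416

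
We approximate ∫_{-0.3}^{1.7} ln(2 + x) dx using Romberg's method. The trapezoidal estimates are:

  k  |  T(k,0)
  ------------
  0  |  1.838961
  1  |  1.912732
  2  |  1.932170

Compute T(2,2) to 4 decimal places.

T(1,1) = (4·1.912732 − 1.838961) / 3 = 1.937322
T(2,1) = 1.932170 + (1.932170 − 1.912732)/3 = 1.938649
T(2,2) = (16·1.938649 − 1.937322) / 15 = 1.938737

1.9387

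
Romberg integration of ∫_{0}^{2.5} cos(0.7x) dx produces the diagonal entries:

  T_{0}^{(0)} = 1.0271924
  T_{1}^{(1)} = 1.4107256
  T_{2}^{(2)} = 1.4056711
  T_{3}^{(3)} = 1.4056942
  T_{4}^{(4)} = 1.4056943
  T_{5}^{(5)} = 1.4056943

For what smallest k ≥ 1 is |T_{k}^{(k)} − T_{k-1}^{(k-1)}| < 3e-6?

|T_{1}^{(1)} − T_{0}^{(0)}| = 0.3835332 ≥ 3e-6
|T_{2}^{(2)} − T_{1}^{(1)}| = 0.0050545 ≥ 3e-6
|T_{3}^{(3)} − T_{2}^{(2)}| = 0.0000231 ≥ 3e-6
|T_{4}^{(4)} − T_{3}^{(3)}| = 0.0000001 < 3e-6

k = 4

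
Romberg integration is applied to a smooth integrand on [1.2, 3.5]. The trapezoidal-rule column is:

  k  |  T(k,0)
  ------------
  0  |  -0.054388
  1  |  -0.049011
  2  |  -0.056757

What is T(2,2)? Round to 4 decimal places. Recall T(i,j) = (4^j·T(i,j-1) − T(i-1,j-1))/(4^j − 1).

-0.0601

Richardson extrapolation on the trapezoidal column (denominator 4−1=3):
T(1,1) = (4·(-0.049011) − (-0.054388)) / 3 = -0.047219
T(2,1) = (4·(-0.056757) − (-0.049011)) / 3 = -0.059339
T(2,2) = (16·(-0.059339) − (-0.047219)) / 15 = -0.060147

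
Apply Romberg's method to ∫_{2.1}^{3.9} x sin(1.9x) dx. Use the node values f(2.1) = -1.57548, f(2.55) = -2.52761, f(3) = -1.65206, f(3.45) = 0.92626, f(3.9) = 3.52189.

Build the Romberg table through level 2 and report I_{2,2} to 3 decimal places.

I_{0,0} (trapezoid, 1 panel, h=1.8000): 1.75177
I_{1,0} (trapezoid, 2 panels, h=0.9000): -0.61097
I_{2,0} (trapezoid, 4 panels, h=0.4500): -1.02609
I_{1,1} = -0.61097 + (-0.61097 − 1.75177)/3 = -1.39855
I_{2,1} = -1.02609 + (-1.02609 − (-0.61097))/3 = -1.16446
I_{2,2} = -1.16446 + (-1.16446 − (-1.39855))/15 = -1.14885

-1.149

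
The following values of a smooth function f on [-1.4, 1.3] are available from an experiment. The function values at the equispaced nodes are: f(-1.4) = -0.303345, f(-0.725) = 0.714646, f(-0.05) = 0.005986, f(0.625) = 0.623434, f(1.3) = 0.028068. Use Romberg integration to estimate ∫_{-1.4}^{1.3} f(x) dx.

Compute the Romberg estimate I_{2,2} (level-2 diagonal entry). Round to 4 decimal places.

I_{0,0} (trapezoid, 1 panel, h=2.7000): -0.371624
I_{1,0} (trapezoid, 2 panels, h=1.3500): -0.177731
I_{2,0} (trapezoid, 4 panels, h=0.6750): 0.814339
I_{1,1} = -0.177731 + (-0.177731 − (-0.371624))/3 = -0.113100
I_{2,1} = 0.814339 + (0.814339 − (-0.177731))/3 = 1.145029
I_{2,2} = 1.145029 + (1.145029 − (-0.113100))/15 = 1.228904

1.2289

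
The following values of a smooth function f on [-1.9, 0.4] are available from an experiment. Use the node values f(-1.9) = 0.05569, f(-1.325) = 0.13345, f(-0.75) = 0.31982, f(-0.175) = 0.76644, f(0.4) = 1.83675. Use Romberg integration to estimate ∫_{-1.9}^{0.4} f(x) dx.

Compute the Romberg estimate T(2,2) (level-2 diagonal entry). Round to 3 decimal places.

1.173

T(0,0) (trapezoid, 1 panel, h=2.3000): 2.17631
T(1,0) (trapezoid, 2 panels, h=1.1500): 1.45595
T(2,0) (trapezoid, 4 panels, h=0.5750): 1.24541
T(1,1) = 1.45595 + (1.45595 − 2.17631)/3 = 1.21583
T(2,1) = 1.24541 + (1.24541 − 1.45595)/3 = 1.17523
T(2,2) = 1.17523 + (1.17523 − 1.21583)/15 = 1.17252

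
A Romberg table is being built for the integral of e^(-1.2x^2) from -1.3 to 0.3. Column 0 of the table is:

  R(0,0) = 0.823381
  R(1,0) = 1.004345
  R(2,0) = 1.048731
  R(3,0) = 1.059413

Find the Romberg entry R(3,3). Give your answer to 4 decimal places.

1.0629

Richardson extrapolation on the trapezoidal column (denominator 4−1=3):
R(1,1) = 1.004345 + (1.004345 − 0.823381)/3 = 1.064666
R(2,1) = 1.048731 + (1.048731 − 1.004345)/3 = 1.063526
R(3,1) = (4·1.059413 − 1.048731) / 3 = 1.062974
R(2,2) = (16·1.063526 − 1.064666) / 15 = 1.063450
R(3,2) = (16·1.062974 − 1.063526) / 15 = 1.062937
R(3,3) = 1.062937 + (1.062937 − 1.063450)/63 = 1.062929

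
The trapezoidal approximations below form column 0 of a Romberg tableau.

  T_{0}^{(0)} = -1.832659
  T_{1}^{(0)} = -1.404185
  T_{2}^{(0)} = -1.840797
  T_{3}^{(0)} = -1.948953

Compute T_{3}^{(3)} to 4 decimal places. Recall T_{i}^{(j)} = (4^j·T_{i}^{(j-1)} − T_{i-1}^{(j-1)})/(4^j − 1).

Richardson extrapolation on the trapezoidal column (denominator 4−1=3):
T_{1}^{(1)} = -1.404185 + (-1.404185 − (-1.832659))/3 = -1.261360
T_{2}^{(1)} = -1.840797 + (-1.840797 − (-1.404185))/3 = -1.986334
T_{3}^{(1)} = -1.948953 + (-1.948953 − (-1.840797))/3 = -1.985005
T_{2}^{(2)} = (16·(-1.986334) − (-1.261360)) / 15 = -2.034666
T_{3}^{(2)} = -1.985005 + (-1.985005 − (-1.986334))/15 = -1.984916
T_{3}^{(3)} = (64·(-1.984916) − (-2.034666)) / 63 = -1.984126
(Column j=1 coincides with Simpson's rule on the same nodes.)

-1.9841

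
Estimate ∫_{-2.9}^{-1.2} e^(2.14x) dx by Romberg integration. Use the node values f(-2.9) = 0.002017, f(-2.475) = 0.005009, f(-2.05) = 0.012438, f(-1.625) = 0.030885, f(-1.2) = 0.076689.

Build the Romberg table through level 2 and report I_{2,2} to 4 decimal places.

0.0349

I_{0,0} (trapezoid, 1 panel, h=1.7000): 0.066900
I_{1,0} (trapezoid, 2 panels, h=0.8500): 0.044022
I_{2,0} (trapezoid, 4 panels, h=0.4250): 0.037266
I_{1,1} = 0.044022 + (0.044022 − 0.066900)/3 = 0.036396
I_{2,1} = 0.037266 + (0.037266 − 0.044022)/3 = 0.035014
I_{2,2} = 0.035014 + (0.035014 − 0.036396)/15 = 0.034922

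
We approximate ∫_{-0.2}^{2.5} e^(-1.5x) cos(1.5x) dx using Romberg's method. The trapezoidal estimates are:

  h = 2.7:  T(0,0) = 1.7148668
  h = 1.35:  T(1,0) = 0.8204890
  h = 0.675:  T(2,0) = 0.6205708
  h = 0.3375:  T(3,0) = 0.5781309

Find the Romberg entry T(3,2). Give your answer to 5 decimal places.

Richardson extrapolation on the trapezoidal column (denominator 4−1=3):
T(2,1) = (4·0.6205708 − 0.8204890) / 3 = 0.5539314
T(3,1) = (4·0.5781309 − 0.6205708) / 3 = 0.5639843
T(3,2) = (16·0.5639843 − 0.5539314) / 15 = 0.5646545
(Column j=1 coincides with Simpson's rule on the same nodes.)

0.56465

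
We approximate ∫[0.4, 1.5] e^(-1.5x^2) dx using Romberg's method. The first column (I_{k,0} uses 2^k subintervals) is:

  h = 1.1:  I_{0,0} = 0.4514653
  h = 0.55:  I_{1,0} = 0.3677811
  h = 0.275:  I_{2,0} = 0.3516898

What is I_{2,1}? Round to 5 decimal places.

I_{2,1} = 0.3516898 + (0.3516898 − 0.3677811)/3 = 0.3463260

0.34633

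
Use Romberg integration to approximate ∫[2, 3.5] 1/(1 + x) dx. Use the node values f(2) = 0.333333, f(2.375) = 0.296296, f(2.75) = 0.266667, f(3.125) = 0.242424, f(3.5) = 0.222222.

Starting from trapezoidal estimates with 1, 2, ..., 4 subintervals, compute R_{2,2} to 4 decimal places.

0.4055

R_{0,0} (trapezoid, 1 panel, h=1.5000): 0.416666
R_{1,0} (trapezoid, 2 panels, h=0.7500): 0.408333
R_{2,0} (trapezoid, 4 panels, h=0.3750): 0.406187
R_{1,1} = 0.408333 + (0.408333 − 0.416666)/3 = 0.405555
R_{2,1} = 0.406187 + (0.406187 − 0.408333)/3 = 0.405472
R_{2,2} = 0.405472 + (0.405472 − 0.405555)/15 = 0.405466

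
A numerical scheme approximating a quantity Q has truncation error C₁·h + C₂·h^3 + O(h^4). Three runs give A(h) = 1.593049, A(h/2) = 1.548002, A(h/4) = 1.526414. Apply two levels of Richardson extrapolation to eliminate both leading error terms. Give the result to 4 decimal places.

1.5051

First eliminate the h term (factor 2^1 = 2):
  B₁ = (2·1.548002 − 1.593049)/1 = 1.502955
  B₂ = (2·1.526414 − 1.548002)/1 = 1.504826
Then eliminate the h^3 term (factor 2^3 = 8):
  (8·1.504826 − 1.502955)/7 = 1.505093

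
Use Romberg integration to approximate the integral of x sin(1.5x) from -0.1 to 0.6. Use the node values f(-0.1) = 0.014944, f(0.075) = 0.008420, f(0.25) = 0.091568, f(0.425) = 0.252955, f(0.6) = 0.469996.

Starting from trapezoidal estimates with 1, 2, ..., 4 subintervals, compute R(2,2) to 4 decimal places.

0.1000

R(0,0) (trapezoid, 1 panel, h=0.7000): 0.169729
R(1,0) (trapezoid, 2 panels, h=0.3500): 0.116913
R(2,0) (trapezoid, 4 panels, h=0.1750): 0.104197
R(1,1) = 0.116913 + (0.116913 − 0.169729)/3 = 0.099308
R(2,1) = 0.104197 + (0.104197 − 0.116913)/3 = 0.099958
R(2,2) = 0.099958 + (0.099958 − 0.099308)/15 = 0.100001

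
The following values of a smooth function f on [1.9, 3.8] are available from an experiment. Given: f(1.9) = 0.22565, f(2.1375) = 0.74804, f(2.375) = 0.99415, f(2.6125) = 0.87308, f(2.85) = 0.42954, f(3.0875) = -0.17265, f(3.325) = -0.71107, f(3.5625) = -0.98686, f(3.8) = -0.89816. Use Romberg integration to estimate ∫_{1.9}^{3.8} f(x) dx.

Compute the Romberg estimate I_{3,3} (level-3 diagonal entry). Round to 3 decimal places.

0.206

I_{0,0} (trapezoid, 1 panel, h=1.9000): -0.63888
I_{1,0} (trapezoid, 2 panels, h=0.9500): 0.08862
I_{2,0} (trapezoid, 4 panels, h=0.4750): 0.17877
I_{3,0} (trapezoid, 8 panels, h=0.2375): 0.19902
I_{1,1} = 0.08862 + (0.08862 − (-0.63888))/3 = 0.33112
I_{2,1} = 0.17877 + (0.17877 − 0.08862)/3 = 0.20882
I_{3,1} = 0.19902 + (0.19902 − 0.17877)/3 = 0.20577
I_{2,2} = 0.20882 + (0.20882 − 0.33112)/15 = 0.20067
I_{3,2} = 0.20577 + (0.20577 − 0.20882)/15 = 0.20557
I_{3,3} = 0.20557 + (0.20557 − 0.20067)/63 = 0.20565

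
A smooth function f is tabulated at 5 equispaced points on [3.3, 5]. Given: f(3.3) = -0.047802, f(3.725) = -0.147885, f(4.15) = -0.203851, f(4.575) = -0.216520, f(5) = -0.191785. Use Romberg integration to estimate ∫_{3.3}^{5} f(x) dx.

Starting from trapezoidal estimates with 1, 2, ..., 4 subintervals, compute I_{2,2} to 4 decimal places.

-0.2981

I_{0,0} (trapezoid, 1 panel, h=1.7000): -0.203649
I_{1,0} (trapezoid, 2 panels, h=0.8500): -0.275098
I_{2,0} (trapezoid, 4 panels, h=0.4250): -0.292421
I_{1,1} = -0.275098 + (-0.275098 − (-0.203649))/3 = -0.298914
I_{2,1} = -0.292421 + (-0.292421 − (-0.275098))/3 = -0.298195
I_{2,2} = -0.298195 + (-0.298195 − (-0.298914))/15 = -0.298147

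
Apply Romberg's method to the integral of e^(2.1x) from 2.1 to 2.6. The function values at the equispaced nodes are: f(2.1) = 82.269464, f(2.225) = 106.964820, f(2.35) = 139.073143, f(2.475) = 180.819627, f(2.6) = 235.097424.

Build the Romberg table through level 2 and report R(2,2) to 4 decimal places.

R(0,0) (trapezoid, 1 panel, h=0.5000): 79.341722
R(1,0) (trapezoid, 2 panels, h=0.2500): 74.439147
R(2,0) (trapezoid, 4 panels, h=0.1250): 73.192629
R(1,1) = 74.439147 + (74.439147 − 79.341722)/3 = 72.804955
R(2,1) = 73.192629 + (73.192629 − 74.439147)/3 = 72.777123
R(2,2) = 72.777123 + (72.777123 − 72.804955)/15 = 72.775268

72.7753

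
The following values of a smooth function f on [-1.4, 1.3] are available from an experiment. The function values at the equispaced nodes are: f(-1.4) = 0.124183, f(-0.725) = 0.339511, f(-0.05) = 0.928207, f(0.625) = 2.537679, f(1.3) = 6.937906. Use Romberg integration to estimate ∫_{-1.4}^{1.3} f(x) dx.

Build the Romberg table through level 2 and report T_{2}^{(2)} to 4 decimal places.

4.5793

T_{0}^{(0)} (trapezoid, 1 panel, h=2.7000): 9.533820
T_{1}^{(0)} (trapezoid, 2 panels, h=1.3500): 6.019990
T_{2}^{(0)} (trapezoid, 4 panels, h=0.6750): 4.952098
T_{1}^{(1)} = 6.019990 + (6.019990 − 9.533820)/3 = 4.848713
T_{2}^{(1)} = 4.952098 + (4.952098 − 6.019990)/3 = 4.596134
T_{2}^{(2)} = 4.596134 + (4.596134 − 4.848713)/15 = 4.579295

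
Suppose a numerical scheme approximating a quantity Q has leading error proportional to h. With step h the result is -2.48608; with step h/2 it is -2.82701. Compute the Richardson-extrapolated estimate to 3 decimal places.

The leading error scales as h; refining by a factor of 2 reduces it by 2^1 = 2.
Extrapolated value = (2·A(h/2) − A(h)) / (2 − 1)
= (2·(-2.82701) − (-2.48608)) / 1
= -3.16794 / 1 = -3.16794

-3.168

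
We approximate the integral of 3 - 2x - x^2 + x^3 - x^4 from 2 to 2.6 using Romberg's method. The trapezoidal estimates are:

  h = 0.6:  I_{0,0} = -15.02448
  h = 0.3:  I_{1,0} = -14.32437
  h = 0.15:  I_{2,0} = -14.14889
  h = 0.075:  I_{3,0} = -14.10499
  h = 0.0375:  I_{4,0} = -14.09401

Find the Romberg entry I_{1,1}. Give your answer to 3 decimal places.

I_{1,1} = -14.32437 + (-14.32437 − (-15.02448))/3 = -14.09100

-14.091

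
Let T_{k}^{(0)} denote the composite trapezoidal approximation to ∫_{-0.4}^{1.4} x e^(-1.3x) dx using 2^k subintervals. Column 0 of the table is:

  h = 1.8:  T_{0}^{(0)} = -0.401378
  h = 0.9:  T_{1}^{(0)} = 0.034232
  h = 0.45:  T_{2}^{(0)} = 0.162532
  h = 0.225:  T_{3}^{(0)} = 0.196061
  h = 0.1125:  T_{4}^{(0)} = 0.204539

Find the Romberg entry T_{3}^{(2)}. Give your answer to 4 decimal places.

0.2074

Richardson extrapolation on the trapezoidal column (denominator 4−1=3):
T_{2}^{(1)} = 0.162532 + (0.162532 − 0.034232)/3 = 0.205299
T_{3}^{(1)} = (4·0.196061 − 0.162532) / 3 = 0.207237
T_{3}^{(2)} = (16·0.207237 − 0.205299) / 15 = 0.207366
(Column j=1 coincides with Simpson's rule on the same nodes.)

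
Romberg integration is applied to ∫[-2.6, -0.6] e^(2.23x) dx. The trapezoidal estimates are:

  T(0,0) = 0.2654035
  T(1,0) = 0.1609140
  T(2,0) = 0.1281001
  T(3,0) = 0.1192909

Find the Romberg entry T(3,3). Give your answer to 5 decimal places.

0.11630

Richardson extrapolation on the trapezoidal column (denominator 4−1=3):
T(1,1) = (4·0.1609140 − 0.2654035) / 3 = 0.1260842
T(2,1) = 0.1281001 + (0.1281001 − 0.1609140)/3 = 0.1171621
T(3,1) = (4·0.1192909 − 0.1281001) / 3 = 0.1163545
T(2,2) = (16·0.1171621 − 0.1260842) / 15 = 0.1165673
T(3,2) = 0.1163545 + (0.1163545 − 0.1171621)/15 = 0.1163007
T(3,3) = 0.1163007 + (0.1163007 − 0.1165673)/63 = 0.1162965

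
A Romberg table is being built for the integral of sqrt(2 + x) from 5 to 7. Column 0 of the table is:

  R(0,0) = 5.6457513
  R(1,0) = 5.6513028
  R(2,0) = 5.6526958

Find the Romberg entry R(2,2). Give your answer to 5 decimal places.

Richardson extrapolation on the trapezoidal column (denominator 4−1=3):
R(1,1) = 5.6513028 + (5.6513028 − 5.6457513)/3 = 5.6531533
R(2,1) = 5.6526958 + (5.6526958 − 5.6513028)/3 = 5.6531601
R(2,2) = 5.6531601 + (5.6531601 − 5.6531533)/15 = 5.6531606

5.65316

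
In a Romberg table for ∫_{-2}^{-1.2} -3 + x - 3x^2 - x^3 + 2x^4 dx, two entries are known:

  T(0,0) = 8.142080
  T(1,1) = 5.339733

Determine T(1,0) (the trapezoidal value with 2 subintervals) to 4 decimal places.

From T(1,1) = (4·T(1,0) − T(0,0))/3, solve for T(1,0):
4·T(1,0) = 3·5.339733 + 8.142080 = 24.161279
T(1,0) = 6.040320

6.0403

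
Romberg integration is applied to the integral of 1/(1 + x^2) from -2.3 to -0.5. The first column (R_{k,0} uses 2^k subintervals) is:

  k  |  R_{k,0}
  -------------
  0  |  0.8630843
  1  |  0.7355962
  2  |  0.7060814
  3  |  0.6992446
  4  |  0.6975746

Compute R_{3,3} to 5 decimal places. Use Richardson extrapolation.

0.69702

R_{1,1} = (4·0.7355962 − 0.8630843) / 3 = 0.6931002
R_{2,1} = (4·0.7060814 − 0.7355962) / 3 = 0.6962431
R_{3,1} = 0.6992446 + (0.6992446 − 0.7060814)/3 = 0.6969657
R_{2,2} = (16·0.6962431 − 0.6931002) / 15 = 0.6964526
R_{3,2} = 0.6969657 + (0.6969657 − 0.6962431)/15 = 0.6970139
R_{3,3} = 0.6970139 + (0.6970139 − 0.6964526)/63 = 0.6970228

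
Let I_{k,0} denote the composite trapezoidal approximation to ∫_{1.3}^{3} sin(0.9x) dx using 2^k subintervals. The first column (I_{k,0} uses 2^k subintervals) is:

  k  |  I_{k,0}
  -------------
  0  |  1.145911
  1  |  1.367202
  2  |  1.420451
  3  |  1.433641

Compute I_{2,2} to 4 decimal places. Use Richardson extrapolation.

Richardson extrapolation on the trapezoidal column (denominator 4−1=3):
I_{1,1} = 1.367202 + (1.367202 − 1.145911)/3 = 1.440966
I_{2,1} = 1.420451 + (1.420451 − 1.367202)/3 = 1.438201
I_{2,2} = (16·1.438201 − 1.440966) / 15 = 1.438017
(Column j=1 coincides with Simpson's rule on the same nodes.)

1.4380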